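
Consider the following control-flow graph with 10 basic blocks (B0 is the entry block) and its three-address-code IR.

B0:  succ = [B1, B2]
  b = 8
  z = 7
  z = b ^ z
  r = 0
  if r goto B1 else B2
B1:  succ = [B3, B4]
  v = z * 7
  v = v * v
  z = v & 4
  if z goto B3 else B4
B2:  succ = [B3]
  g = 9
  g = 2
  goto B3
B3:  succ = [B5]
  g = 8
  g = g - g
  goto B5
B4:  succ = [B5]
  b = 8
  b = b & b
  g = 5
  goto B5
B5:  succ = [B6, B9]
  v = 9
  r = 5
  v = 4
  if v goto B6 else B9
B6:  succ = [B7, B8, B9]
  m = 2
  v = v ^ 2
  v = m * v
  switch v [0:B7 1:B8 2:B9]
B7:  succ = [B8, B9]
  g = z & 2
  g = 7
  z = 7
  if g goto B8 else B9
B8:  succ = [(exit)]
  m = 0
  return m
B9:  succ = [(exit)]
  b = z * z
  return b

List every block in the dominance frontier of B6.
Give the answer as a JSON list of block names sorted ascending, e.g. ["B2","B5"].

Answer: ["B9"]

Analysis:
idom tree: B1←B0 B2←B0 B3←B0 B4←B1 B5←B0 B6←B5 B7←B6 B8←B6 B9←B5
Dom at joins:
  B3: preds {B1,B2}: {B0,B1} ∩ {B0,B2} = {B0}; idom=B0
  B5: preds {B3,B4}: {B0,B3} ∩ {B0,B1,B4} = {B0}; idom=B0
  B8: preds {B6,B7}: {B0,B5,B6} ∩ {B0,B5,B6,B7} = {B0,B5,B6}; idom=B6
  B9: preds {B5,B6,B7}: {B0,B5} ∩ {B0,B5,B6} ∩ {B0,B5,B6,B7} = {B0,B5}; idom=B5

DF derivation:
  join B3 pred B1: B1 stop@B0
  join B3 pred B2: B2 stop@B0
  join B5 pred B3: B3 stop@B0
  join B5 pred B4: B4→B1 stop@B0
  join B8 pred B6: · stop@B6
  join B8 pred B7: B7 stop@B6
  join B9 pred B5: · stop@B5
  join B9 pred B6: B6 stop@B5
  join B9 pred B7: B7→B6 stop@B5
  B0: DF=∅
  B1: DF={B3,B5}
  B2: DF={B3}
  B3: DF={B5}
  B4: DF={B5}
  B5: DF=∅
  B6: DF={B9}
  B7: DF={B8,B9}
  B8: DF=∅
  B9: DF=∅

DF(B6) = ["B9"]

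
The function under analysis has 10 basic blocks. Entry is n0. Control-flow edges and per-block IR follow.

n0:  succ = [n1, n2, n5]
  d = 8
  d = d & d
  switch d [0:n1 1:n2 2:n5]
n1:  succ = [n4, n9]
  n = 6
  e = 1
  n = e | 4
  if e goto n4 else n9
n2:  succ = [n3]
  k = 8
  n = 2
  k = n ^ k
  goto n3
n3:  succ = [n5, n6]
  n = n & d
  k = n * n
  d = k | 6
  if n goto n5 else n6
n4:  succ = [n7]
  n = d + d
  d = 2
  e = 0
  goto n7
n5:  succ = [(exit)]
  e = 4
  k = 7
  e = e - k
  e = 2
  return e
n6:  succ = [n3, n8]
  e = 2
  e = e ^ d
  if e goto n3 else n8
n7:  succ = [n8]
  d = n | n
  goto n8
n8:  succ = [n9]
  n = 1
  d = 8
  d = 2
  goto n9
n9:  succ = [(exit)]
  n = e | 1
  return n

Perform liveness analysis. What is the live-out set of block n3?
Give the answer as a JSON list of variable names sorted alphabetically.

Answer: ["d", "n"]

Working:
Block summaries:
  n0: {d} / ∅
  n1: {e,n} / ∅
  n2: {k,n} / ∅
  n3: {d,k,n} / {d,n}
  n4: {d,e,n} / {d}
  n5: {e,k} / ∅
  n6: {e} / {d}
  n7: {d} / {n}
  n8: {d,n} / ∅
  n9: {n} / {e}

Live sets:
  live n0: ∅→{d}
  live n1: {d}→{d,e}
  live n2: {d}→{d,n}
  live n3: {d,n}→{d,n}
  live n4: {d}→{e,n}
  live n5: ∅→∅
  live n6: {d,n}→{d,e,n}
  live n7: {e,n}→{e}
  live n8: {e}→{e}
  live n9: {e}→∅

live-out(n3) = ["d", "n"]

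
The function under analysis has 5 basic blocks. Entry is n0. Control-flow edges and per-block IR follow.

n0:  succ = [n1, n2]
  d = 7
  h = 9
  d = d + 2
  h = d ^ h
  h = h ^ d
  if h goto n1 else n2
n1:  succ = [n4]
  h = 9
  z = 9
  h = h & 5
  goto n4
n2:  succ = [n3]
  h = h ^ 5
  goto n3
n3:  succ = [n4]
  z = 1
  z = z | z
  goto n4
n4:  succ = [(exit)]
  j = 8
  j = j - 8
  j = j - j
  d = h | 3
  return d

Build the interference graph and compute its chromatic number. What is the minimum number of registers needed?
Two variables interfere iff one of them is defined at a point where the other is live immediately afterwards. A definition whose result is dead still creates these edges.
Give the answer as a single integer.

Answer: 2

Derivation:
Block summaries:
  n0: {d,h} / ∅
  n1: {h,z} / ∅
  n2: {h} / {h}
  n3: {z} / ∅
  n4: {d,j} / {h}

Liveness:
  n0 li=∅ lo={h}
  n1 li=∅ lo={h}
  n2 li={h} lo={h}
  n3 li={h} lo={h}
  n4 li={h} lo=∅

Interference:
  d↔{h}
  h↔{d,j,z}
  j↔{h}
  z↔{h}

Chromatic number:
  clique {d,h} ⇒ need ≥ 2
  assign d→r1 h→r0 j→r1 z→r1 — no edge inside a register ⇒ χ ≤ 2
  χ = 2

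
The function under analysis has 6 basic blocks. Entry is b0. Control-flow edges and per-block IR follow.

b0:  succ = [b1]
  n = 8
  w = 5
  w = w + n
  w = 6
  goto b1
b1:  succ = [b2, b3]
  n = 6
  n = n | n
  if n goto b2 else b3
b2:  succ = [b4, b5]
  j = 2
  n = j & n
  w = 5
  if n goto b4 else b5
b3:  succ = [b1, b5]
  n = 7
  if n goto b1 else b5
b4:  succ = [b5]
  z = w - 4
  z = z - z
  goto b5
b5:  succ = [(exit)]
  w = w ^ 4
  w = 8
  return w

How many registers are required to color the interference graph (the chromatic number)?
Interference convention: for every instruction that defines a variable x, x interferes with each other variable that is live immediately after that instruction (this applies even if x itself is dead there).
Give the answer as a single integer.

Answer: 2

Derivation:
Per-block:
  b0: def={n,w} ue=∅
  b1: def={n} ue=∅
  b2: def={j,n,w} ue={n}
  b3: def={n} ue=∅
  b4: def={z} ue={w}
  b5: def={w} ue={w}

Liveness:
  live b0: ∅→{w}
  live b1: {w}→{n,w}
  live b2: {n}→{w}
  live b3: {w}→{w}
  live b4: {w}→{w}
  live b5: {w}→∅

Conflict graph:
  j: {n}
  n: {j,w}
  w: {n,z}
  z: {w}

Registers:
  lower bound: {j,n} mutually conflict ⇒ χ ≥ 2
  2-colouring: R0={n,z}  R1={j,w}
  χ = 2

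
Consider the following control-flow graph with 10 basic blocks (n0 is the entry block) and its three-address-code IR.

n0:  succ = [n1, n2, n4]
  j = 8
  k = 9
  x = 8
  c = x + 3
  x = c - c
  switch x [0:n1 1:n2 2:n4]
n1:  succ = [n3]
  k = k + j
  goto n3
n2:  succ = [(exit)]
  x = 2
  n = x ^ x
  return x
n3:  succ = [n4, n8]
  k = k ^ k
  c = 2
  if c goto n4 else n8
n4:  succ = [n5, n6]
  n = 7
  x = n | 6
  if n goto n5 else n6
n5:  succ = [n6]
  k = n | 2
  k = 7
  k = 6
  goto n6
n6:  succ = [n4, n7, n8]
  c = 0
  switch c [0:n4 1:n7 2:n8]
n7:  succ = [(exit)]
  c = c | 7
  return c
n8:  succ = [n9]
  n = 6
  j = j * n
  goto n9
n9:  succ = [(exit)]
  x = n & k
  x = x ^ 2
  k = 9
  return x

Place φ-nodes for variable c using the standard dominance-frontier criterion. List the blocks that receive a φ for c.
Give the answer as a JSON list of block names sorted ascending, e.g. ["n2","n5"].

idom tree: n1←n0 n2←n0 n3←n1 n4←n0 n5←n4 n6←n4 n7←n6 n8←n0 n9←n8
Dom at joins:
  n4: preds {n0,n3,n6}: {n0} ∩ {n0,n1,n3} ∩ {n0,n4,n6} = {n0}; idom=n0
  n6: preds {n4,n5}: {n0,n4} ∩ {n0,n4,n5} = {n0,n4}; idom=n4
  n8: preds {n3,n6}: {n0,n1,n3} ∩ {n0,n4,n6} = {n0}; idom=n0

Frontier:
  n4←n0: walk · to n0
  n4←n3: walk n3→n1 to n0
  n4←n6: walk n6→n4 to n0
  n6←n4: walk · to n4
  n6←n5: walk n5 to n4
  n8←n3: walk n3→n1 to n0
  n8←n6: walk n6→n4 to n0
  n0: DF=∅
  n1: DF={n4,n8}
  n2: DF=∅
  n3: DF={n4,n8}
  n4: DF={n4,n8}
  n5: DF={n6}
  n6: DF={n4,n8}
  n7: DF=∅
  n8: DF=∅
  n9: DF=∅

φ for c: defs {n0,n3,n6,n7}
  DF⁺ = {n4,n8}

Answer: ["n4", "n8"]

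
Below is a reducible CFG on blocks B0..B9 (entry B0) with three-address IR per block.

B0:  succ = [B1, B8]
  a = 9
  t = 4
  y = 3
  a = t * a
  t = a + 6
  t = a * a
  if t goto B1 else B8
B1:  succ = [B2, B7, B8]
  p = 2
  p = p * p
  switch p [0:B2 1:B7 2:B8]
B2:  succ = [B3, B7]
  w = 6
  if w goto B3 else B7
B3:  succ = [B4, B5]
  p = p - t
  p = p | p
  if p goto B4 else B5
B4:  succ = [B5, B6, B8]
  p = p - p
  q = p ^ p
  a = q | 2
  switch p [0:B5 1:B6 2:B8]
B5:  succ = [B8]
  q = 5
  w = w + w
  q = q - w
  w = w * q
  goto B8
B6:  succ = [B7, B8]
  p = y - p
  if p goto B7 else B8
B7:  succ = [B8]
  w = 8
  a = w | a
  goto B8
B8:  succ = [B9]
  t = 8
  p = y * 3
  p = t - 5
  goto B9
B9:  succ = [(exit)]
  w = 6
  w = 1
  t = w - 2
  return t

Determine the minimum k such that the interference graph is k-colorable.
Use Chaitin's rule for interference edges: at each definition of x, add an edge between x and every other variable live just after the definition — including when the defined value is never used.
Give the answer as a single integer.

Per-block:
  B0: {a,t,y} / ∅
  B1: {p} / ∅
  B2: {w} / ∅
  B3: {p} / {p,t}
  B4: {a,p,q} / {p}
  B5: {q,w} / {w}
  B6: {p} / {p,y}
  B7: {a,w} / {a}
  B8: {p,t} / {y}
  B9: {t,w} / ∅

Live sets:
  B0 li=∅ lo={a,t,y}
  B1 li={a,t,y} lo={a,p,t,y}
  B2 li={a,p,t,y} lo={a,p,t,w,y}
  B3 li={p,t,w,y} lo={p,w,y}
  B4 li={p,w,y} lo={a,p,w,y}
  B5 li={w,y} lo={y}
  B6 li={a,p,y} lo={a,y}
  B7 li={a,y} lo={y}
  B8 li={y} lo=∅
  B9 li=∅ lo=∅

Interfere edges:
  a — {p,t,w,y}
  p — {a,q,t,w,y}
  q — {p,w,y}
  t — {a,p,w,y}
  w — {a,p,q,t,y}
  y — {a,p,q,t,w}

Registers:
  lower bound: {a,p,t,w,y} mutually conflict ⇒ χ ≥ 5
  assign a→R3 p→R0 q→R3 t→R4 w→R1 y→R2 — no edge inside a register ⇒ χ ≤ 5
  χ = 5

Answer: 5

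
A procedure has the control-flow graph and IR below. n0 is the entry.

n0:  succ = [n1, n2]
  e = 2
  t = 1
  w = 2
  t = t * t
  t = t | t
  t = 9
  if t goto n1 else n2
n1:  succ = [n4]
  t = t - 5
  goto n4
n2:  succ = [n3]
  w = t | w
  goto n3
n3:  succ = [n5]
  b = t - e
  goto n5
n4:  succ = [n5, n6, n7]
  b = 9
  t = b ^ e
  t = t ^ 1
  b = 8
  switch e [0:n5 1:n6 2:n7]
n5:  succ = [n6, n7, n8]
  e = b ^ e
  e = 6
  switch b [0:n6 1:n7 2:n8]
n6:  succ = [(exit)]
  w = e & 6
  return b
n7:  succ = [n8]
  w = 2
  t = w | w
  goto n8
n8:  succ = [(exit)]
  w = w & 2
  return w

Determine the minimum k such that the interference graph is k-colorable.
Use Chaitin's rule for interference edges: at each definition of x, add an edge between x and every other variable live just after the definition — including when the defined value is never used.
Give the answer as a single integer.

Block summaries:
  n0: {e,t,w} / ∅
  n1: {t} / {t}
  n2: {w} / {t,w}
  n3: {b} / {e,t}
  n4: {b,t} / {e}
  n5: {e} / {b,e}
  n6: {w} / {b,e}
  n7: {t,w} / ∅
  n8: {w} / {w}

Liveness:
  live n0: ∅→{e,t,w}
  live n1: {e,t,w}→{e,w}
  live n2: {e,t,w}→{e,t,w}
  live n3: {e,t,w}→{b,e,w}
  live n4: {e,w}→{b,e,w}
  live n5: {b,e,w}→{b,e,w}
  live n6: {b,e}→∅
  live n7: ∅→{w}
  live n8: {w}→∅

Interference:
  b: {e,w}
  e: {b,t,w}
  t: {e,w}
  w: {b,e,t}

Colouring:
  lower bound: {b,e,w} mutually conflict ⇒ χ ≥ 3
  3-colouring: R0={e}  R1={w}  R2={b,t}
  χ = 3

Answer: 3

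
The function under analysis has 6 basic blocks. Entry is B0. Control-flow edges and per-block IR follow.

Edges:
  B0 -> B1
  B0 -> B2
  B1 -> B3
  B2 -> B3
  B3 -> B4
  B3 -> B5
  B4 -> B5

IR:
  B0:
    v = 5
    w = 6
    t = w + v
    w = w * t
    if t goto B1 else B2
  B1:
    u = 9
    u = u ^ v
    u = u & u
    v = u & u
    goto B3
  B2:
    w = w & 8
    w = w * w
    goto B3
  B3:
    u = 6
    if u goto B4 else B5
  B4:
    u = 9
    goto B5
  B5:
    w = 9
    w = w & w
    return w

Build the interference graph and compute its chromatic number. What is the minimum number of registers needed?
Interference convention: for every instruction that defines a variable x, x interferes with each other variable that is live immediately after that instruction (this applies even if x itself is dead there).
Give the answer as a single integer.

Answer: 3

Analysis:
Per-block:
  B0 def {t,v,w} use ∅
  B1 def {u,v} use {v}
  B2 def {w} use {w}
  B3 def {u} use ∅
  B4 def {u} use ∅
  B5 def {w} use ∅

Live sets:
  live B0: ∅→{v,w}
  live B1: {v}→∅
  live B2: {w}→∅
  live B3: ∅→∅
  live B4: ∅→∅
  live B5: ∅→∅

Interfere edges:
  t: {v,w}
  u: {v}
  v: {t,u,w}
  w: {t,v}

Colouring:
  lower bound: {t,v,w} mutually conflict ⇒ χ ≥ 3
  3-colouring: R0={v}  R1={t,u}  R2={w}
  χ = 3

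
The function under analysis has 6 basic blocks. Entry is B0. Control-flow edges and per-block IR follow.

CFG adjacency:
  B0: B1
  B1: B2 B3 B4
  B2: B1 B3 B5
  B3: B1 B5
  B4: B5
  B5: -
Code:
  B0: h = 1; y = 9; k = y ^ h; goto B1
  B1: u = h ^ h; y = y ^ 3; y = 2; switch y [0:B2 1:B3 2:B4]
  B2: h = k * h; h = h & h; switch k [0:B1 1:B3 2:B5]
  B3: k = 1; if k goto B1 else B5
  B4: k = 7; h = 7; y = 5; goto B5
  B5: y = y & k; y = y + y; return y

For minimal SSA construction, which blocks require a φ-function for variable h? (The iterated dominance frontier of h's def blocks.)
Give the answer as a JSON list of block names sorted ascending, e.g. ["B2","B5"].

Answer: ["B1", "B3", "B5"]

Derivation:
idom tree: B1←B0 B2←B1 B3←B1 B4←B1 B5←B1
Dom at joins:
  B1: preds {B0,B2,B3}: {B0} ∩ {B0,B1,B2} ∩ {B0,B1,B3} = {B0}; idom=B0
  B3: preds {B1,B2}: {B0,B1} ∩ {B0,B1,B2} = {B0,B1}; idom=B1
  B5: preds {B2,B3,B4}: {B0,B1,B2} ∩ {B0,B1,B3} ∩ {B0,B1,B4} = {B0,B1}; idom=B1

DF derivation:
  join B1 pred B0: · stop@B0
  join B1 pred B2: B2→B1 stop@B0
  join B1 pred B3: B3→B1 stop@B0
  join B3 pred B1: · stop@B1
  join B3 pred B2: B2 stop@B1
  join B5 pred B2: B2 stop@B1
  join B5 pred B3: B3 stop@B1
  join B5 pred B4: B4 stop@B1
  B0: DF=∅
  B1: DF={B1}
  B2: DF={B1,B3,B5}
  B3: DF={B1,B5}
  B4: DF={B5}
  B5: DF=∅

φ for h: defs {B0,B2,B4}
  DF⁺ = {B1,B3,B5}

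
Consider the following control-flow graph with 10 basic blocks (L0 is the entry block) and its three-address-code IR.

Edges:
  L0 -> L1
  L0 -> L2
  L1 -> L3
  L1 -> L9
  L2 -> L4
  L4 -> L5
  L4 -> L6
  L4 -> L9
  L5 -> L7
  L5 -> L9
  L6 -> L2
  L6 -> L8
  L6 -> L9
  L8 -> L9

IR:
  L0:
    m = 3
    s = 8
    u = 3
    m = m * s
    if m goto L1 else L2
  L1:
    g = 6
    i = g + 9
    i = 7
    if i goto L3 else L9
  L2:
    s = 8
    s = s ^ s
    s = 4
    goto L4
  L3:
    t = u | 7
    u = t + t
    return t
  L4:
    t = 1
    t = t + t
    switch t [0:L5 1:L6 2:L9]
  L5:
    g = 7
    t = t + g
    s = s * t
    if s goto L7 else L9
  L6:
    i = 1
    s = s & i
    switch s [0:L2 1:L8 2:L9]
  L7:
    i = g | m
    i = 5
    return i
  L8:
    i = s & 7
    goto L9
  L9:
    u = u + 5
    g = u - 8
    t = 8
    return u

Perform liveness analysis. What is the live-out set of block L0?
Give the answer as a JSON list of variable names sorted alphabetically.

Answer: ["m", "u"]

Derivation:
Per-block:
  L0 def {m,s,u} use ∅
  L1 def {g,i} use ∅
  L2 def {s} use ∅
  L3 def {t,u} use {u}
  L4 def {t} use ∅
  L5 def {g,s,t} use {s,t}
  L6 def {i,s} use {s}
  L7 def {i} use {g,m}
  L8 def {i} use {s}
  L9 def {g,t,u} use {u}

Live sets:
  live L0: ∅→{m,u}
  live L1: {u}→{u}
  live L2: {m,u}→{m,s,u}
  live L3: {u}→∅
  live L4: {m,s,u}→{m,s,t,u}
  live L5: {m,s,t,u}→{g,m,u}
  live L6: {m,s,u}→{m,s,u}
  live L7: {g,m}→∅
  live L8: {s,u}→{u}
  live L9: {u}→∅

live-out(L0) = ["m", "u"]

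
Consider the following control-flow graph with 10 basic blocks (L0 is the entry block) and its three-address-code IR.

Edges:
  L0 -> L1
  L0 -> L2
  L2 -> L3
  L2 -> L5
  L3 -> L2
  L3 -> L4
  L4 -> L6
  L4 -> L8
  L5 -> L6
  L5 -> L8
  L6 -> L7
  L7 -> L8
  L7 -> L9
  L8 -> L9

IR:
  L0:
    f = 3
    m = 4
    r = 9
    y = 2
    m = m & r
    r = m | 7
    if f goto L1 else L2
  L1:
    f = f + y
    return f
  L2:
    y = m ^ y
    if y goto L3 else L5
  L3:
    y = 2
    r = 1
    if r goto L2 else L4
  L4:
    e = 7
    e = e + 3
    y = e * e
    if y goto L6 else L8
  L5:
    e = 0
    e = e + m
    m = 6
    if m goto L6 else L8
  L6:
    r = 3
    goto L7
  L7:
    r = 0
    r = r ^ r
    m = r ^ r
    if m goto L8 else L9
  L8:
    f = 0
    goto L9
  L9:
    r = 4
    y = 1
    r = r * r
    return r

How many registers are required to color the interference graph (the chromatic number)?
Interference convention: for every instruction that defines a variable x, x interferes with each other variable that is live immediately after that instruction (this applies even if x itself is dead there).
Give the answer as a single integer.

Block summaries:
  L0: {f,m,r,y} / ∅
  L1: {f} / {f,y}
  L2: {y} / {m,y}
  L3: {r,y} / ∅
  L4: {e,y} / ∅
  L5: {e,m} / {m}
  L6: {r} / ∅
  L7: {m,r} / ∅
  L8: {f} / ∅
  L9: {r,y} / ∅

Live sets:
  L0: in=∅ out={f,m,y}
  L1: in={f,y} out=∅
  L2: in={m,y} out={m}
  L3: in={m} out={m,y}
  L4: in=∅ out=∅
  L5: in={m} out=∅
  L6: in=∅ out=∅
  L7: in=∅ out=∅
  L8: in=∅ out=∅
  L9: in=∅ out=∅

Interfere edges:
  e: {m}
  f: {m,r,y}
  m: {e,f,r,y}
  r: {f,m,y}
  y: {f,m,r}

Chromatic number:
  clique {f,m,r,y} ⇒ need ≥ 4
  4-colouring: c0={m}  c1={e,f}  c2={r}  c3={y}
  χ = 4

Answer: 4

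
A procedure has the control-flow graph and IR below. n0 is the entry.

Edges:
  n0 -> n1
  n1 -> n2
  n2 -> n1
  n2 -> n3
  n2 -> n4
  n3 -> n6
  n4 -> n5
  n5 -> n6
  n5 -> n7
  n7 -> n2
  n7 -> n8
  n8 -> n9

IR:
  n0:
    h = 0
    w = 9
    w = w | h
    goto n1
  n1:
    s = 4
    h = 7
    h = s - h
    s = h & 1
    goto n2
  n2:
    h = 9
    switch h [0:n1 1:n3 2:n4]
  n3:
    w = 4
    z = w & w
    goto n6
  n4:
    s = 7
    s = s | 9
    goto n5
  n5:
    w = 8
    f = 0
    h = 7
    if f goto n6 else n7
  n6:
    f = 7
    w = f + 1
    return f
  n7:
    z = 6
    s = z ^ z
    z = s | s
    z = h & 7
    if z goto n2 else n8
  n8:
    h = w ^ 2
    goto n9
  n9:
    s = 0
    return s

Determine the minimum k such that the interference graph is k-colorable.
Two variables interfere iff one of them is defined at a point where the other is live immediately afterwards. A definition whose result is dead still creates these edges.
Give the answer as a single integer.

Answer: 3

Working:
def/use:
  n0 def {h,w} use ∅
  n1 def {h,s} use ∅
  n2 def {h} use ∅
  n3 def {w,z} use ∅
  n4 def {s} use ∅
  n5 def {f,h,w} use ∅
  n6 def {f,w} use ∅
  n7 def {s,z} use {h}
  n8 def {h} use {w}
  n9 def {s} use ∅

Live sets:
  n0: in=∅ out=∅
  n1: in=∅ out=∅
  n2: in=∅ out=∅
  n3: in=∅ out=∅
  n4: in=∅ out=∅
  n5: in=∅ out={h,w}
  n6: in=∅ out=∅
  n7: in={h,w} out={w}
  n8: in={w} out=∅
  n9: in=∅ out=∅

Interfere edges:
  f — {h,w}
  h — {f,s,w,z}
  s — {h,w}
  w — {f,h,s,z}
  z — {h,w}

Colouring:
  clique {f,h,w} ⇒ need ≥ 3
  3-colouring: c0={h}  c1={w}  c2={f,s,z}
  χ = 3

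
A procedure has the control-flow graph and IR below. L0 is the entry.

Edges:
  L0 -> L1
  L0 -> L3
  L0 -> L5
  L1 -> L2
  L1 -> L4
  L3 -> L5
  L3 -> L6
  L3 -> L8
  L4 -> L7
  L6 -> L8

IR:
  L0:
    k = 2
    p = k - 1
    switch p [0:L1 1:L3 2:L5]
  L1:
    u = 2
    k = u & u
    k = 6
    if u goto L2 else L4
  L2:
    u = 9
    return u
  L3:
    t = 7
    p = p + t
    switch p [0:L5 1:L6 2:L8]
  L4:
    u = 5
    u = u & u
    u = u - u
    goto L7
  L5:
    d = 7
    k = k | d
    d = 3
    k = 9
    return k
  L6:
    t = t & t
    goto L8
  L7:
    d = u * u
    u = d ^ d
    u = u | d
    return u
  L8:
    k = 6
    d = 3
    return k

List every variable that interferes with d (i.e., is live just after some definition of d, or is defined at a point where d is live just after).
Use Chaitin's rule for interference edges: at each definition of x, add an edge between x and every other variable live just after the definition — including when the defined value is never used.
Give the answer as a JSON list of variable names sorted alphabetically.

Answer: ["k", "u"]

Analysis:
Block summaries:
  L0 def {k,p} use ∅
  L1 def {k,u} use ∅
  L2 def {u} use ∅
  L3 def {p,t} use {p}
  L4 def {u} use ∅
  L5 def {d,k} use {k}
  L6 def {t} use {t}
  L7 def {d,u} use {u}
  L8 def {d,k} use ∅

Liveness:
  L0: in=∅ out={k,p}
  L1: in=∅ out=∅
  L2: in=∅ out=∅
  L3: in={k,p} out={k,t}
  L4: in=∅ out={u}
  L5: in={k} out=∅
  L6: in={t} out=∅
  L7: in={u} out=∅
  L8: in=∅ out=∅

Conflict graph:
  d↔{k,u}
  k↔{d,p,t,u}
  p↔{k,t}
  t↔{k,p}
  u↔{d,k}

N(d) = ["k", "u"]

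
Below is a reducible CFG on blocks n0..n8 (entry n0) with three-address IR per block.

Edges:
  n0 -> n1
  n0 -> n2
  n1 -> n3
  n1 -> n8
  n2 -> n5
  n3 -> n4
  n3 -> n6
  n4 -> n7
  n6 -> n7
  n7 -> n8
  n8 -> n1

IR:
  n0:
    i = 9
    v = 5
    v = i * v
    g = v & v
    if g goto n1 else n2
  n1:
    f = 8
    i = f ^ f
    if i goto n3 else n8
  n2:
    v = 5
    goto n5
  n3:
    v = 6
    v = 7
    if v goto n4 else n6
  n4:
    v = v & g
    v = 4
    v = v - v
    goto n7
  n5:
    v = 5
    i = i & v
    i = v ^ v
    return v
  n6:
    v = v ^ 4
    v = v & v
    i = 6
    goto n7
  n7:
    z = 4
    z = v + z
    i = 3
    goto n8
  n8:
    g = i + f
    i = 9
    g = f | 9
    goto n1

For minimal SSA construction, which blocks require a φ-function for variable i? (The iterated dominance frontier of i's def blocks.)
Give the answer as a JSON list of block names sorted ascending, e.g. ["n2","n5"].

Answer: ["n1", "n7", "n8"]

Analysis:
idom tree: n1←n0 n2←n0 n3←n1 n4←n3 n5←n2 n6←n3 n7←n3 n8←n1
Dom at joins:
  n1: preds {n0,n8}: {n0} ∩ {n0,n1,n8} = {n0}; idom=n0
  n7: preds {n4,n6}: {n0,n1,n3,n4} ∩ {n0,n1,n3,n6} = {n0,n1,n3}; idom=n3
  n8: preds {n1,n7}: {n0,n1} ∩ {n0,n1,n3,n7} = {n0,n1}; idom=n1

DF derivation:
  n1←n0: walk · to n0
  n1←n8: walk n8→n1 to n0
  n7←n4: walk n4 to n3
  n7←n6: walk n6 to n3
  n8←n1: walk · to n1
  n8←n7: walk n7→n3 to n1
  n0 → ∅
  n1 → {n1}
  n2 → ∅
  n3 → {n8}
  n4 → {n7}
  n5 → ∅
  n6 → {n7}
  n7 → {n8}
  n8 → {n1}

φ for i: defs {n0,n1,n5,n6,n7,n8}
  DF⁺ = {n1,n7,n8}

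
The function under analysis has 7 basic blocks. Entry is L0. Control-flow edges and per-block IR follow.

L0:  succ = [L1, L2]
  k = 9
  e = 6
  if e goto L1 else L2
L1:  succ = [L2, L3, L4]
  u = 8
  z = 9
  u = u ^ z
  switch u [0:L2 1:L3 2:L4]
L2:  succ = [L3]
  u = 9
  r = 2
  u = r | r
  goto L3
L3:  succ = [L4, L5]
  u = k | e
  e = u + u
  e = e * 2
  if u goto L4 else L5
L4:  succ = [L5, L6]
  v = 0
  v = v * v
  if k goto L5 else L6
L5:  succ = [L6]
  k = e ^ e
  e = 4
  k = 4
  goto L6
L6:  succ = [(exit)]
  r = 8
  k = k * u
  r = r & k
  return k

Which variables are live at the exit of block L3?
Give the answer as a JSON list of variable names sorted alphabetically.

Answer: ["e", "k", "u"]

Derivation:
def/use:
  L0: {e,k} / ∅
  L1: {u,z} / ∅
  L2: {r,u} / ∅
  L3: {e,u} / {e,k}
  L4: {v} / {k}
  L5: {e,k} / {e}
  L6: {k,r} / {k,u}

Live sets:
  L0: in=∅ out={e,k}
  L1: in={e,k} out={e,k,u}
  L2: in={e,k} out={e,k}
  L3: in={e,k} out={e,k,u}
  L4: in={e,k,u} out={e,k,u}
  L5: in={e,u} out={k,u}
  L6: in={k,u} out=∅

live-out(L3) = ["e", "k", "u"]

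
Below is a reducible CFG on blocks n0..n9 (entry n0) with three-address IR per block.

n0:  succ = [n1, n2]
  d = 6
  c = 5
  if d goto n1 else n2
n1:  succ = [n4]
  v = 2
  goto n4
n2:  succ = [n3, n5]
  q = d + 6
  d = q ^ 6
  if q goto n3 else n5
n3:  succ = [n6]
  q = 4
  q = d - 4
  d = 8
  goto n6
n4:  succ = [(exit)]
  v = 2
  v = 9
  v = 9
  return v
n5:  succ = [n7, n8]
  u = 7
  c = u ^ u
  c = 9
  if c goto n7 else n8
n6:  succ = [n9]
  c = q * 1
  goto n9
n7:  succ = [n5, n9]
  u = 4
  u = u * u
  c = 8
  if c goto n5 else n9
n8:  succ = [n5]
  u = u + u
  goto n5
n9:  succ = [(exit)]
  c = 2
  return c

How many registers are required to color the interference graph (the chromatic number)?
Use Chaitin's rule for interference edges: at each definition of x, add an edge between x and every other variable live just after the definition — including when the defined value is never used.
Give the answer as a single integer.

Block summaries:
  n0 def {c,d} use ∅
  n1 def {v} use ∅
  n2 def {d,q} use {d}
  n3 def {d,q} use {d}
  n4 def {v} use ∅
  n5 def {c,u} use ∅
  n6 def {c} use {q}
  n7 def {c,u} use ∅
  n8 def {u} use {u}
  n9 def {c} use ∅

Liveness:
  n0 li=∅ lo={d}
  n1 li=∅ lo=∅
  n2 li={d} lo={d}
  n3 li={d} lo={q}
  n4 li=∅ lo=∅
  n5 li=∅ lo={u}
  n6 li={q} lo=∅
  n7 li=∅ lo=∅
  n8 li={u} lo=∅
  n9 li=∅ lo=∅

Conflict graph:
  c — {d,u}
  d — {c,q}
  q — {d}
  u — {c}
  v — ∅

Colouring:
  clique {c,d} ⇒ need ≥ 2
  2-colouring: R0={c,q,v}  R1={d,u}
  χ = 2

Answer: 2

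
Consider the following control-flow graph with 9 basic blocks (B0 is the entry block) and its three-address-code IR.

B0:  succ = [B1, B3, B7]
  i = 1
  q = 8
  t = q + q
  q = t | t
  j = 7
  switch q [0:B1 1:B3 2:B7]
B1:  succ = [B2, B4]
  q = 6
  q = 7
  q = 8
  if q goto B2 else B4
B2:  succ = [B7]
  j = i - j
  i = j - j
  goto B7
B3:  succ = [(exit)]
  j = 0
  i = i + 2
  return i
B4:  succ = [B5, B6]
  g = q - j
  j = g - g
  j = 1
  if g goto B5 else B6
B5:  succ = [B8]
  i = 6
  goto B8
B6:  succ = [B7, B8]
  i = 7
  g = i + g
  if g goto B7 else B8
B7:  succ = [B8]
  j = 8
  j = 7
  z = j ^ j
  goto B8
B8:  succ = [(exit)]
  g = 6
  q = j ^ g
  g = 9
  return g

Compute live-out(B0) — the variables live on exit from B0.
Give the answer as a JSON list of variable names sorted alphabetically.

def/use:
  B0: def={i,j,q,t} ue=∅
  B1: def={q} ue=∅
  B2: def={i,j} ue={i,j}
  B3: def={i,j} ue={i}
  B4: def={g,j} ue={j,q}
  B5: def={i} ue=∅
  B6: def={g,i} ue={g}
  B7: def={j,z} ue=∅
  B8: def={g,q} ue={j}

Backward fixpoint:
  B0 li=∅ lo={i,j}
  B1 li={i,j} lo={i,j,q}
  B2 li={i,j} lo=∅
  B3 li={i} lo=∅
  B4 li={j,q} lo={g,j}
  B5 li={j} lo={j}
  B6 li={g,j} lo={j}
  B7 li=∅ lo={j}
  B8 li={j} lo=∅

live-out(B0) = ["i", "j"]

Answer: ["i", "j"]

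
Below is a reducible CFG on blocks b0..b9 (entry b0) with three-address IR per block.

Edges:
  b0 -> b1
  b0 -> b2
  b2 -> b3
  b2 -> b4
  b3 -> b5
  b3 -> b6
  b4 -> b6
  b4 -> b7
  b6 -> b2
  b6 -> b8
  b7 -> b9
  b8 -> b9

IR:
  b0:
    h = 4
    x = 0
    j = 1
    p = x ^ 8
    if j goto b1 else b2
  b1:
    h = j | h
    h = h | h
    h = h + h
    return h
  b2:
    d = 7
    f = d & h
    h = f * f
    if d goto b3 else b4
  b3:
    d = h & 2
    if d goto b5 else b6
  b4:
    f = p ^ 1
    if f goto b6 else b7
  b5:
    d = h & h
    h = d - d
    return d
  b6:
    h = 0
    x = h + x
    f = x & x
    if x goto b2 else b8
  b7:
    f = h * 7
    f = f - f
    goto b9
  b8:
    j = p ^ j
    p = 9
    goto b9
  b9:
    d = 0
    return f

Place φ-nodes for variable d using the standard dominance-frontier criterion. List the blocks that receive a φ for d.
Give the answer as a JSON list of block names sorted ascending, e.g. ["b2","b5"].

idom tree: b1←b0 b2←b0 b3←b2 b4←b2 b5←b3 b6←b2 b7←b4 b8←b6 b9←b2
Join-block Dom:
  b2: preds {b0,b6}: {b0} ∩ {b0,b2,b6} = {b0}; idom=b0
  b6: preds {b3,b4}: {b0,b2,b3} ∩ {b0,b2,b4} = {b0,b2}; idom=b2
  b9: preds {b7,b8}: {b0,b2,b4,b7} ∩ {b0,b2,b6,b8} = {b0,b2}; idom=b2

Frontier:
  join b2 pred b0: · stop@b0
  join b2 pred b6: b6→b2 stop@b0
  join b6 pred b3: b3 stop@b2
  join b6 pred b4: b4 stop@b2
  join b9 pred b7: b7→b4 stop@b2
  join b9 pred b8: b8→b6 stop@b2
  b0: DF=∅
  b1: DF=∅
  b2: DF={b2}
  b3: DF={b6}
  b4: DF={b6,b9}
  b5: DF=∅
  b6: DF={b2,b9}
  b7: DF={b9}
  b8: DF={b9}
  b9: DF=∅

φ for d: defs {b2,b3,b5,b9}
  DF⁺ = {b2,b6,b9}

Answer: ["b2", "b6", "b9"]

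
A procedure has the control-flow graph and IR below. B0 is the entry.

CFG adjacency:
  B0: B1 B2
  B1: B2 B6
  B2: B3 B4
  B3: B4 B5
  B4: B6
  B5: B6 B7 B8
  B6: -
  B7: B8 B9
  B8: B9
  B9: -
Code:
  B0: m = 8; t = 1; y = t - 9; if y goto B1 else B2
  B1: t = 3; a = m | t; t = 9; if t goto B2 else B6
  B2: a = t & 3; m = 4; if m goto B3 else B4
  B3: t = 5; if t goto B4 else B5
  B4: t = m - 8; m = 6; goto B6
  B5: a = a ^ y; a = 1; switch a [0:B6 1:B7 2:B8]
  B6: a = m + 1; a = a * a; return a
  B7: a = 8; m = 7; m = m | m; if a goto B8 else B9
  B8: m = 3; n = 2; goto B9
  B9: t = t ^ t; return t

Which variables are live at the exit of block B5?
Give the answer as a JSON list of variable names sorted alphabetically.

Block summaries:
  B0: {m,t,y} / ∅
  B1: {a,t} / {m}
  B2: {a,m} / {t}
  B3: {t} / ∅
  B4: {m,t} / {m}
  B5: {a} / {a,y}
  B6: {a} / {m}
  B7: {a,m} / ∅
  B8: {m,n} / ∅
  B9: {t} / {t}

Live sets:
  live B0: ∅→{m,t,y}
  live B1: {m,y}→{m,t,y}
  live B2: {t,y}→{a,m,y}
  live B3: {a,m,y}→{a,m,t,y}
  live B4: {m}→{m}
  live B5: {a,m,t,y}→{m,t}
  live B6: {m}→∅
  live B7: {t}→{t}
  live B8: {t}→{t}
  live B9: {t}→∅

live-out(B5) = ["m", "t"]

Answer: ["m", "t"]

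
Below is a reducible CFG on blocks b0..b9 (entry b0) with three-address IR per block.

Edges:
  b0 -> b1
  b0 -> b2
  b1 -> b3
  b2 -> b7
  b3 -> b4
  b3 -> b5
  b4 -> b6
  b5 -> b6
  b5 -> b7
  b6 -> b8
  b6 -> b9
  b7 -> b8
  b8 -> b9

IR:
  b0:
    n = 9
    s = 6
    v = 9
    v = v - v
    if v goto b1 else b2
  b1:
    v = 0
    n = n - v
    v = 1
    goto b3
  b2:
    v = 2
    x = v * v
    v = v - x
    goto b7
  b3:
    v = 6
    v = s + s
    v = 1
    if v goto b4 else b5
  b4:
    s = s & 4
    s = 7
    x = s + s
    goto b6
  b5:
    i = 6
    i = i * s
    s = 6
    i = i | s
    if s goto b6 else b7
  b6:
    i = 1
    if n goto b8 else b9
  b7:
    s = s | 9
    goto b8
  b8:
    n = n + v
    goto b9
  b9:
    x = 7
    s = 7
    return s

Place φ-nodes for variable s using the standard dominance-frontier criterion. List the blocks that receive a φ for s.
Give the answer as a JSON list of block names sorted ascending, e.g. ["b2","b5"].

idom tree: b1←b0 b2←b0 b3←b1 b4←b3 b5←b3 b6←b3 b7←b0 b8←b0 b9←b0
Dom at joins:
  b6: preds {b4,b5}: {b0,b1,b3,b4} ∩ {b0,b1,b3,b5} = {b0,b1,b3}; idom=b3
  b7: preds {b2,b5}: {b0,b2} ∩ {b0,b1,b3,b5} = {b0}; idom=b0
  b8: preds {b6,b7}: {b0,b1,b3,b6} ∩ {b0,b7} = {b0}; idom=b0
  b9: preds {b6,b8}: {b0,b1,b3,b6} ∩ {b0,b8} = {b0}; idom=b0

DF derivation:
  join b6 pred b4: b4 stop@b3
  join b6 pred b5: b5 stop@b3
  join b7 pred b2: b2 stop@b0
  join b7 pred b5: b5→b3→b1 stop@b0
  join b8 pred b6: b6→b3→b1 stop@b0
  join b8 pred b7: b7 stop@b0
  join b9 pred b6: b6→b3→b1 stop@b0
  join b9 pred b8: b8 stop@b0
  DF(b0)=∅
  DF(b1)={b7,b8,b9}
  DF(b2)={b7}
  DF(b3)={b7,b8,b9}
  DF(b4)={b6}
  DF(b5)={b6,b7}
  DF(b6)={b8,b9}
  DF(b7)={b8}
  DF(b8)={b9}
  DF(b9)=∅

φ for s: defs {b0,b4,b5,b7,b9}
  DF⁺ = {b6,b7,b8,b9}

Answer: ["b6", "b7", "b8", "b9"]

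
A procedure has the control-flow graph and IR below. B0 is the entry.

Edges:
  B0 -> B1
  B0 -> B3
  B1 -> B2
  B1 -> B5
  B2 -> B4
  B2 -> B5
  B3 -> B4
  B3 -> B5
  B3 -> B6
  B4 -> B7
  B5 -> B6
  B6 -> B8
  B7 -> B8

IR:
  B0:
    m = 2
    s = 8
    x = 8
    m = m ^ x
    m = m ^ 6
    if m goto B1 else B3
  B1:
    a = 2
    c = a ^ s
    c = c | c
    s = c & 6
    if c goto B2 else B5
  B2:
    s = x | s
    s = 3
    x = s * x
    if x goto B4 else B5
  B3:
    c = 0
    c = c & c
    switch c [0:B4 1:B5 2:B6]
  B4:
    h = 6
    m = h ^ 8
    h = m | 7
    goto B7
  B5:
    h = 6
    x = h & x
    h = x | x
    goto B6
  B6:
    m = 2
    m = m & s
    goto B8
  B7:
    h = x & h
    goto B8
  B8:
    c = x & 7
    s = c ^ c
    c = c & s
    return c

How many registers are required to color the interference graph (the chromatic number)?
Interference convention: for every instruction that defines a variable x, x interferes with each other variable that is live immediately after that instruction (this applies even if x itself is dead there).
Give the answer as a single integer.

Answer: 3

Derivation:
def/use:
  B0: def={m,s,x} ue=∅
  B1: def={a,c,s} ue={s}
  B2: def={s,x} ue={s,x}
  B3: def={c} ue=∅
  B4: def={h,m} ue=∅
  B5: def={h,x} ue={x}
  B6: def={m} ue={s}
  B7: def={h} ue={h,x}
  B8: def={c,s} ue={x}

Backward fixpoint:
  B0 li=∅ lo={s,x}
  B1 li={s,x} lo={s,x}
  B2 li={s,x} lo={s,x}
  B3 li={s,x} lo={s,x}
  B4 li={x} lo={h,x}
  B5 li={s,x} lo={s,x}
  B6 li={s,x} lo={x}
  B7 li={h,x} lo={x}
  B8 li={x} lo=∅

Interfere edges:
  a: {s,x}
  c: {s,x}
  h: {s,x}
  m: {s,x}
  s: {a,c,h,m,x}
  x: {a,c,h,m,s}

Chromatic number:
  {a,s,x} pairwise interfere (3-clique) ⇒ χ ≥ 3
  assign a→R2 c→R2 h→R2 m→R2 s→R0 x→R1 — no edge inside a register ⇒ χ ≤ 3
  χ = 3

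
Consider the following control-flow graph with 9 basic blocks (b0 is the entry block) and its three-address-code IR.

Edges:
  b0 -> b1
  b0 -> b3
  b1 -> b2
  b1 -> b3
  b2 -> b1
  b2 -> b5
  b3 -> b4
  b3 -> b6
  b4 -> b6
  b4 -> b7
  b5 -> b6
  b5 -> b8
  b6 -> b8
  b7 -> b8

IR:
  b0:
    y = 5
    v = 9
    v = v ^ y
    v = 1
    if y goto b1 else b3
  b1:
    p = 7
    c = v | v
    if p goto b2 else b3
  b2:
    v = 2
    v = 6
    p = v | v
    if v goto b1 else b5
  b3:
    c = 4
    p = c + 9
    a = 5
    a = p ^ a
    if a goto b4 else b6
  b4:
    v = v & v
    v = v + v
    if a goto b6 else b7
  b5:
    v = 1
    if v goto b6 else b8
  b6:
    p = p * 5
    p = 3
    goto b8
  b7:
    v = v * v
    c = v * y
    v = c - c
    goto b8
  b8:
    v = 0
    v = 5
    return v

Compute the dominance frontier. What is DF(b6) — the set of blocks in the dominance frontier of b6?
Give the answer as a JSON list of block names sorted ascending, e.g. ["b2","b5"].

idom tree: b1←b0 b2←b1 b3←b0 b4←b3 b5←b2 b6←b0 b7←b4 b8←b0
Dom at joins:
  b1: preds {b0,b2}: {b0} ∩ {b0,b1,b2} = {b0}; idom=b0
  b3: preds {b0,b1}: {b0} ∩ {b0,b1} = {b0}; idom=b0
  b6: preds {b3,b4,b5}: {b0,b3} ∩ {b0,b3,b4} ∩ {b0,b1,b2,b5} = {b0}; idom=b0
  b8: preds {b5,b6,b7}: {b0,b1,b2,b5} ∩ {b0,b6} ∩ {b0,b3,b4,b7} = {b0}; idom=b0

DF derivation:
  join b1 pred b0: · stop@b0
  join b1 pred b2: b2→b1 stop@b0
  join b3 pred b0: · stop@b0
  join b3 pred b1: b1 stop@b0
  join b6 pred b3: b3 stop@b0
  join b6 pred b4: b4→b3 stop@b0
  join b6 pred b5: b5→b2→b1 stop@b0
  join b8 pred b5: b5→b2→b1 stop@b0
  join b8 pred b6: b6 stop@b0
  join b8 pred b7: b7→b4→b3 stop@b0
  DF(b0)=∅
  DF(b1)={b1,b3,b6,b8}
  DF(b2)={b1,b6,b8}
  DF(b3)={b6,b8}
  DF(b4)={b6,b8}
  DF(b5)={b6,b8}
  DF(b6)={b8}
  DF(b7)={b8}
  DF(b8)=∅

DF(b6) = ["b8"]

Answer: ["b8"]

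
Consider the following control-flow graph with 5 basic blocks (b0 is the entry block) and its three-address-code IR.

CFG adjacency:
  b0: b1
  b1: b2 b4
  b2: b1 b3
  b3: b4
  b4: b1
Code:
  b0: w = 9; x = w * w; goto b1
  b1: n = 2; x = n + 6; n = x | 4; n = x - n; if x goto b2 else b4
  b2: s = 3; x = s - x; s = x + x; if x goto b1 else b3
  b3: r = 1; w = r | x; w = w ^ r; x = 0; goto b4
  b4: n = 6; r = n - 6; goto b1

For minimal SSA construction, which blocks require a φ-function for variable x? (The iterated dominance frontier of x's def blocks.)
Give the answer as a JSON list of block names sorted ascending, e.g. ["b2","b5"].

Answer: ["b1", "b4"]

Derivation:
idom tree: b1←b0 b2←b1 b3←b2 b4←b1
Join-block Dom:
  b1: preds {b0,b2,b4}: {b0} ∩ {b0,b1,b2} ∩ {b0,b1,b4} = {b0}; idom=b0
  b4: preds {b1,b3}: {b0,b1} ∩ {b0,b1,b2,b3} = {b0,b1}; idom=b1

DF derivation:
  b1←b0: walk · to b0
  b1←b2: walk b2→b1 to b0
  b1←b4: walk b4→b1 to b0
  b4←b1: walk · to b1
  b4←b3: walk b3→b2 to b1
  b0: DF=∅
  b1: DF={b1}
  b2: DF={b1,b4}
  b3: DF={b4}
  b4: DF={b1}

φ for x: defs {b0,b1,b2,b3}
  DF⁺ = {b1,b4}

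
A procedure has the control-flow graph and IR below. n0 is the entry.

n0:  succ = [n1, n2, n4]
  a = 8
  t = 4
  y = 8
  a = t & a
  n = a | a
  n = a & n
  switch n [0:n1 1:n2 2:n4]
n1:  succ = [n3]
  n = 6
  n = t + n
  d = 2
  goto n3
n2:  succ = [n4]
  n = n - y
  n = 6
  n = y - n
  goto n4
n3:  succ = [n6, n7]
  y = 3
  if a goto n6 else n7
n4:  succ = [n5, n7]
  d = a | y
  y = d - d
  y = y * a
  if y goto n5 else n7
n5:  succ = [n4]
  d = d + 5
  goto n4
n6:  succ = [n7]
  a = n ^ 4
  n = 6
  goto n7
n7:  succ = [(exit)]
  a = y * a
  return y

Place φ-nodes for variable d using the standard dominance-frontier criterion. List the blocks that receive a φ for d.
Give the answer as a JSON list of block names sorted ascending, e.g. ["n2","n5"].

idom tree: n1←n0 n2←n0 n3←n1 n4←n0 n5←n4 n6←n3 n7←n0
Join-block Dom:
  n4: preds {n0,n2,n5}: {n0} ∩ {n0,n2} ∩ {n0,n4,n5} = {n0}; idom=n0
  n7: preds {n3,n4,n6}: {n0,n1,n3} ∩ {n0,n4} ∩ {n0,n1,n3,n6} = {n0}; idom=n0

Frontier:
  join n4 pred n0: · stop@n0
  join n4 pred n2: n2 stop@n0
  join n4 pred n5: n5→n4 stop@n0
  join n7 pred n3: n3→n1 stop@n0
  join n7 pred n4: n4 stop@n0
  join n7 pred n6: n6→n3→n1 stop@n0
  DF(n0)=∅
  DF(n1)={n7}
  DF(n2)={n4}
  DF(n3)={n7}
  DF(n4)={n4,n7}
  DF(n5)={n4}
  DF(n6)={n7}
  DF(n7)=∅

φ for d: defs {n1,n4,n5}
  DF⁺ = {n4,n7}

Answer: ["n4", "n7"]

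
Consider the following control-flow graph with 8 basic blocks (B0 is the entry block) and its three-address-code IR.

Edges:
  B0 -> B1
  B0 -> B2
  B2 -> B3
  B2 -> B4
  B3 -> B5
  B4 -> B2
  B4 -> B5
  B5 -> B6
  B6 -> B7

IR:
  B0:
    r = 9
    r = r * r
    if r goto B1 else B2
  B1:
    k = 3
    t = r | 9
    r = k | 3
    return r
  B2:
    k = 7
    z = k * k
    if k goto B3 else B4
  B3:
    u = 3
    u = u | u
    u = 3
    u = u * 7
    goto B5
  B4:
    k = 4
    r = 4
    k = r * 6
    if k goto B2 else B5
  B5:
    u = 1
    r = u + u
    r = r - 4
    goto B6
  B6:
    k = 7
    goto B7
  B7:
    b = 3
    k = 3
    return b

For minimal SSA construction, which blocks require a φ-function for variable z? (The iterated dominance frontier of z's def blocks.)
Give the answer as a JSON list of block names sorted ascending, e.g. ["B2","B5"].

Answer: ["B2"]

Analysis:
idom tree: B1←B0 B2←B0 B3←B2 B4←B2 B5←B2 B6←B5 B7←B6
Join-block Dom:
  B2: preds {B0,B4}: {B0} ∩ {B0,B2,B4} = {B0}; idom=B0
  B5: preds {B3,B4}: {B0,B2,B3} ∩ {B0,B2,B4} = {B0,B2}; idom=B2

DF walk-up:
  B2←B0: walk · to B0
  B2←B4: walk B4→B2 to B0
  B5←B3: walk B3 to B2
  B5←B4: walk B4 to B2
  B0 → ∅
  B1 → ∅
  B2 → {B2}
  B3 → {B5}
  B4 → {B2,B5}
  B5 → ∅
  B6 → ∅
  B7 → ∅

φ for z: defs {B2}
  DF⁺ = {B2}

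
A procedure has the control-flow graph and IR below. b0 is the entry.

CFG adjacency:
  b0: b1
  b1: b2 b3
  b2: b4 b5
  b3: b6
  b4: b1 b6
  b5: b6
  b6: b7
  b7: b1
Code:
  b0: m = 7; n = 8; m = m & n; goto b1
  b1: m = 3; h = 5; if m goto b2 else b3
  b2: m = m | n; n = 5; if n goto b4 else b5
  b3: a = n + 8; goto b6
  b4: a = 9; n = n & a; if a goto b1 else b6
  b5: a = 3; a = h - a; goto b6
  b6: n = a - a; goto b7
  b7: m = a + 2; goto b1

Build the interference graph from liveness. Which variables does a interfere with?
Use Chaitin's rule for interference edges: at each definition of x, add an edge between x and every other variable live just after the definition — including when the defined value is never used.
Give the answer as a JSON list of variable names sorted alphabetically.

Answer: ["h", "n"]

Derivation:
def/use:
  b0: {m,n} / ∅
  b1: {h,m} / ∅
  b2: {m,n} / {m,n}
  b3: {a} / {n}
  b4: {a,n} / {n}
  b5: {a} / {h}
  b6: {n} / {a}
  b7: {m} / {a}

Live sets:
  b0: in=∅ out={n}
  b1: in={n} out={h,m,n}
  b2: in={h,m,n} out={h,n}
  b3: in={n} out={a}
  b4: in={n} out={a,n}
  b5: in={h} out={a}
  b6: in={a} out={a,n}
  b7: in={a,n} out={n}

Interference:
  a↔{h,n}
  h↔{a,m,n}
  m↔{h,n}
  n↔{a,h,m}

N(a) = ["h", "n"]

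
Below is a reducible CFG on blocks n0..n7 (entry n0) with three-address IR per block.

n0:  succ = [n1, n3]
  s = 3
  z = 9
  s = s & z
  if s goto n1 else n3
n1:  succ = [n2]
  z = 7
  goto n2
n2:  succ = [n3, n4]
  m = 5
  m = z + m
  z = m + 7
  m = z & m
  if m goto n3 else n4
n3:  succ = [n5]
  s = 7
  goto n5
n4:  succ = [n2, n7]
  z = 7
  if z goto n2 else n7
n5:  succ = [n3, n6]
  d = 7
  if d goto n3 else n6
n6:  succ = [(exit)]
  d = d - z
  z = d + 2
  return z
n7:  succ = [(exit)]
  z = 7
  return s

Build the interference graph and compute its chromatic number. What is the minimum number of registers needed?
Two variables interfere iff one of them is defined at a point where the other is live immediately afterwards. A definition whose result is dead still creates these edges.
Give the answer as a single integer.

Answer: 3

Derivation:
Per-block:
  n0: {s,z} / ∅
  n1: {z} / ∅
  n2: {m,z} / {z}
  n3: {s} / ∅
  n4: {z} / ∅
  n5: {d} / ∅
  n6: {d,z} / {d,z}
  n7: {z} / {s}

Live sets:
  n0: in=∅ out={s,z}
  n1: in={s} out={s,z}
  n2: in={s,z} out={s,z}
  n3: in={z} out={z}
  n4: in={s} out={s,z}
  n5: in={z} out={d,z}
  n6: in={d,z} out=∅
  n7: in={s} out=∅

Interfere edges:
  d — {z}
  m — {s,z}
  s — {m,z}
  z — {d,m,s}

Registers:
  {m,s,z} pairwise interfere (3-clique) ⇒ χ ≥ 3
  3-colouring: r0={z}  r1={d,m}  r2={s}
  χ = 3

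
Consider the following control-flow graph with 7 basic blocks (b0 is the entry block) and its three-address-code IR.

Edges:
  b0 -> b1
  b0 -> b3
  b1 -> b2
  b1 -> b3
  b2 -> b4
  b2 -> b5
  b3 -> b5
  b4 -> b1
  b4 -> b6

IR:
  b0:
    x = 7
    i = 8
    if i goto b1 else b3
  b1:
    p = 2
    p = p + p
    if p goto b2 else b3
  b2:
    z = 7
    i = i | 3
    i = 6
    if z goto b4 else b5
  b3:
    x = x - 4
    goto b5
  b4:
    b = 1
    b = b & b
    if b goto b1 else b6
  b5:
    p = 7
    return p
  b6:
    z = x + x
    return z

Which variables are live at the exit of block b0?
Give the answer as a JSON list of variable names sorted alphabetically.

Answer: ["i", "x"]

Working:
Block summaries:
  b0: {i,x} / ∅
  b1: {p} / ∅
  b2: {i,z} / {i}
  b3: {x} / {x}
  b4: {b} / ∅
  b5: {p} / ∅
  b6: {z} / {x}

Backward fixpoint:
  live b0: ∅→{i,x}
  live b1: {i,x}→{i,x}
  live b2: {i,x}→{i,x}
  live b3: {x}→∅
  live b4: {i,x}→{i,x}
  live b5: ∅→∅
  live b6: {x}→∅

live-out(b0) = ["i", "x"]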